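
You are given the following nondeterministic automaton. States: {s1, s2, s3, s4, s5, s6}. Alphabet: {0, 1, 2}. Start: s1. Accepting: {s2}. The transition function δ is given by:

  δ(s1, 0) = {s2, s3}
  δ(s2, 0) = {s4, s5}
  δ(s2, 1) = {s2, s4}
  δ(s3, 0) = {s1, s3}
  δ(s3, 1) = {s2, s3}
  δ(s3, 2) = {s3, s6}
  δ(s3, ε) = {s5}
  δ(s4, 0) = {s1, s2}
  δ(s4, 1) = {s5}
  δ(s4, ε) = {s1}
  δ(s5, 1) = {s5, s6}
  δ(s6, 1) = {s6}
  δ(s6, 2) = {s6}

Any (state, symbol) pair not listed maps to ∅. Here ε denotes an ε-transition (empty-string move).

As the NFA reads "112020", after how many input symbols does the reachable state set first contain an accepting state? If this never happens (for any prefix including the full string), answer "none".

none

Start in {s1}.
Read '1': {s1} → ∅.
The set is empty and remains empty for the remaining 5 symbols.
No reachable set along the way intersects F.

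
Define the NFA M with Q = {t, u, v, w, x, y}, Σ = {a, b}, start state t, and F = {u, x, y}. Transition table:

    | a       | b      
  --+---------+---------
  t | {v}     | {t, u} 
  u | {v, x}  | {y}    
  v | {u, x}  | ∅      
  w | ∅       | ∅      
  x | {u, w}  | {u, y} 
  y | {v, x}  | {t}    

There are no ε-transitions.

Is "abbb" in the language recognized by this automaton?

Start in {t}.
Read 'a': t→{v}; now {v}.
Read 'b': v→∅; now ∅.
The set is empty and remains empty for the remaining 2 symbols.
The final set ∅ contains no accepting state.

No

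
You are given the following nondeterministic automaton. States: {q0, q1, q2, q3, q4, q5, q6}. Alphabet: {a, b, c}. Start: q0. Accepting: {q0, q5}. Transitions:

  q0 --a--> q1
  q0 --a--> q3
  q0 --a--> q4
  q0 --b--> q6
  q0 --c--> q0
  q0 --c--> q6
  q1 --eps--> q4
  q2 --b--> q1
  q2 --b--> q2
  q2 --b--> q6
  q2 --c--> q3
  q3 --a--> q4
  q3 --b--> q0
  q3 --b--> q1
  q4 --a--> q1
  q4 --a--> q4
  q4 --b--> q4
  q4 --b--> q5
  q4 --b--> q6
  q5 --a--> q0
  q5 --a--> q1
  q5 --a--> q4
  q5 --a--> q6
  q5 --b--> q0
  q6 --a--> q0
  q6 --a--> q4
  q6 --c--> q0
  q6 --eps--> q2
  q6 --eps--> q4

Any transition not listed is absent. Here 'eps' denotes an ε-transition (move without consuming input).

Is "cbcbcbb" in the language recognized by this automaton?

Yes

Start in {q0}.
Read 'c': q0→{q0, q6}; union {q0, q6}; ε-closure = {q0, q2, q4, q6}.
Read 'b': q0→{q6}, q2→{q1, q2, q6}, q4→{q4, q5, q6}, q6→∅; now {q1, q2, q4, q5, q6}.
Read 'c': q1→∅, q2→{q3}, q4→∅, q5→∅, q6→{q0}; now {q0, q3}.
Read 'b': q0→{q6}, q3→{q0, q1}; union {q0, q1, q6}; ε-closure = {q0, q1, q2, q4, q6}.
Read 'c': q0→{q0, q6}, q1→∅, q2→{q3}, q4→∅, q6→{q0}; union {q0, q3, q6}; ε-closure = {q0, q2, q3, q4, q6}.
Read 'b': q0→{q6}, q2→{q1, q2, q6}, q3→{q0, q1}, q4→{q4, q5, q6}, q6→∅; now {q0, q1, q2, q4, q5, q6}.
Read 'b': q0→{q6}, q1→∅, q2→{q1, q2, q6}, q4→{q4, q5, q6}, q5→{q0}, q6→∅; now {q0, q1, q2, q4, q5, q6}.
The final set {q0, q1, q2, q4, q5, q6} contains the accepting states q0, q5.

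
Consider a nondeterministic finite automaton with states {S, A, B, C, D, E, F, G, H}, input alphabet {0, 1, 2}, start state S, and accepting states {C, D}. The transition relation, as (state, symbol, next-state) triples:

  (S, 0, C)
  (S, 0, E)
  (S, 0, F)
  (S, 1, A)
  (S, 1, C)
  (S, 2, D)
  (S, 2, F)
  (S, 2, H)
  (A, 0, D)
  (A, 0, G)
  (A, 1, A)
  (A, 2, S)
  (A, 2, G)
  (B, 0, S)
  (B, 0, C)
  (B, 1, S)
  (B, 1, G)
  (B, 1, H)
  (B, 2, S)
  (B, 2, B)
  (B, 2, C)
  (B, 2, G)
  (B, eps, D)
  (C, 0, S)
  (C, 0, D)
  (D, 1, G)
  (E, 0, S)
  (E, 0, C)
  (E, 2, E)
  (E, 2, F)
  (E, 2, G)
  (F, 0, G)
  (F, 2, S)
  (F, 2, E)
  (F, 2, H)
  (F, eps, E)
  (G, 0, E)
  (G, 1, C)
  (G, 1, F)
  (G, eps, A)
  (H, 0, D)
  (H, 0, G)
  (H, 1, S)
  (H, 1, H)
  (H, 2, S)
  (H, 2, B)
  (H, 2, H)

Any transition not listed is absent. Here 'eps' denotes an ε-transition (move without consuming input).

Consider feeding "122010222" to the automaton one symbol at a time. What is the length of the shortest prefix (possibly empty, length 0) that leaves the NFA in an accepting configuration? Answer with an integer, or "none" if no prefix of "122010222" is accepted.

Start in {S}.
Read '1': {S} → {A, C}.
None of the earlier sets intersect F, but {A, C} does.

1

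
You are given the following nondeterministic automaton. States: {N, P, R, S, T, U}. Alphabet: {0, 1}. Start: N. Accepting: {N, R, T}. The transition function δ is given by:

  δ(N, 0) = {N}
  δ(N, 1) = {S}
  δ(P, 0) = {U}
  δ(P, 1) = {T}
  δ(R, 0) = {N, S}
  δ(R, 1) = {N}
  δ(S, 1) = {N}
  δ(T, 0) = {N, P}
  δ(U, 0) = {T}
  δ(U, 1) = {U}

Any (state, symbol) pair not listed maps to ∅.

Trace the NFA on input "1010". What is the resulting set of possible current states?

Start in {N}.
Read '1': N→{S}; now {S}.
Read '0': S→∅; now ∅.
The set is empty and remains empty for the remaining 2 symbols.

∅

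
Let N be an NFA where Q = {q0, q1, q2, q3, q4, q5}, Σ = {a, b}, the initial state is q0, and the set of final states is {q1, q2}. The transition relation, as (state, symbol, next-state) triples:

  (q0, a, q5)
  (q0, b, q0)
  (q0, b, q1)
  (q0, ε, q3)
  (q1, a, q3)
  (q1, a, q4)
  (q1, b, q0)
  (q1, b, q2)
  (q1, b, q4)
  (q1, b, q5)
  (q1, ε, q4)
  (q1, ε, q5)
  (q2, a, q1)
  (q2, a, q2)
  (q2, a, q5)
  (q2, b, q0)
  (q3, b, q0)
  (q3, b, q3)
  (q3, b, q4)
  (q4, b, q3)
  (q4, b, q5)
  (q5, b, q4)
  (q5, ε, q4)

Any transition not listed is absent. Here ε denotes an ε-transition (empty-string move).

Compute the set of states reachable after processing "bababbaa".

∅

Start: ε-closure({q0}) = {q0, q3}.
Read 'b': {q0, q3} → {q0, q1, q3, q4, q5}.
Read 'a': {q0, q1, q3, q4, q5} → {q3, q4, q5}.
Read 'b': {q3, q4, q5} → {q0, q3, q4, q5}.
Read 'a': {q0, q3, q4, q5} → {q4, q5}.
Read 'b': {q4, q5} → {q3, q4, q5}.
Read 'b': {q3, q4, q5} → {q0, q3, q4, q5}.
Read 'a': {q0, q3, q4, q5} → {q4, q5}.
Read 'a': {q4, q5} → ∅.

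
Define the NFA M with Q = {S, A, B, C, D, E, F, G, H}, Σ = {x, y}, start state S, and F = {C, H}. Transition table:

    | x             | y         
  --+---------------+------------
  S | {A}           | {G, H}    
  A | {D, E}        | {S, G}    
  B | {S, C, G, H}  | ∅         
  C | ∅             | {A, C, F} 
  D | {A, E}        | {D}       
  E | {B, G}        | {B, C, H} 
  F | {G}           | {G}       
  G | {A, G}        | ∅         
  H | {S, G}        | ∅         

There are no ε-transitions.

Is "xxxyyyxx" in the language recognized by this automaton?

No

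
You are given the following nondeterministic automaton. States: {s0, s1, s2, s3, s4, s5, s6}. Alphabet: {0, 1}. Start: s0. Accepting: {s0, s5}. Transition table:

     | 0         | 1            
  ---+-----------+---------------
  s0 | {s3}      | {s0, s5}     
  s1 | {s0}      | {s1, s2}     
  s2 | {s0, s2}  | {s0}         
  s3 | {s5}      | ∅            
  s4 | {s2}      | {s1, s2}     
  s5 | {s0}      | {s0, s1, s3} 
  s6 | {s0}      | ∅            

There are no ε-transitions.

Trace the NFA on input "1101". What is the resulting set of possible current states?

{s0, s1, s3, s5}

Start in {s0}.
Read '1': {s0} → {s0, s5}.
Read '1': {s0, s5} → {s0, s1, s3, s5}.
Read '0': {s0, s1, s3, s5} → {s0, s3, s5}.
Read '1': {s0, s3, s5} → {s0, s1, s3, s5}.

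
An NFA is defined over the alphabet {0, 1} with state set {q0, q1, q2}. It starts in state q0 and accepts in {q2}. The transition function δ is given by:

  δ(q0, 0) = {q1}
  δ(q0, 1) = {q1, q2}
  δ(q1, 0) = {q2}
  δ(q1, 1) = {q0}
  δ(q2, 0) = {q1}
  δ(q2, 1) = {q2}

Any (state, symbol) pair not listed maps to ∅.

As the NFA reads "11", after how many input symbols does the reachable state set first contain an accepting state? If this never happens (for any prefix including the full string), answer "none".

Start in {q0}.
Read '1': {q0} → {q1, q2}.
None of the earlier sets intersect F, but {q1, q2} does.

1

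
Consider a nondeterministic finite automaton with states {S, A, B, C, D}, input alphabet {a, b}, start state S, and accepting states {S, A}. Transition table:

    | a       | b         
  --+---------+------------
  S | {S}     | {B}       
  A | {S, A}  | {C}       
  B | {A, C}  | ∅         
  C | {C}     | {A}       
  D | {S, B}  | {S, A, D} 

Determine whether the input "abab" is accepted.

Yes

Start in {S}.
Read 'a': {S} → {S}.
Read 'b': {S} → {B}.
Read 'a': {B} → {A, C}.
Read 'b': {A, C} → {A, C}.
The final set {A, C} contains the accepting state A.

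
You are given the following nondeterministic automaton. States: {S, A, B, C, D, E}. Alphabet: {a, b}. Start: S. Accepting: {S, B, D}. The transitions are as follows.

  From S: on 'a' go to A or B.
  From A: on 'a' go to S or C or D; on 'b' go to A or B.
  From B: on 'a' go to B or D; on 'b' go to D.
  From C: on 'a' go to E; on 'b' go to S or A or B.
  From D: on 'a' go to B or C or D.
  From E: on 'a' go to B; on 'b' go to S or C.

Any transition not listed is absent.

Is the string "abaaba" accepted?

Start in {S}.
Read 'a': S→{A, B}; now {A, B}.
Read 'b': A→{A, B}, B→{D}; now {A, B, D}.
Read 'a': A→{S, C, D}, B→{B, D}, D→{B, C, D}; now {S, B, C, D}.
Read 'a': S→{A, B}, B→{B, D}, C→{E}, D→{B, C, D}; now {A, B, C, D, E}.
Read 'b': A→{A, B}, B→{D}, C→{S, A, B}, D→∅, E→{S, C}; now {S, A, B, C, D}.
Read 'a': S→{A, B}, A→{S, C, D}, B→{B, D}, C→{E}, D→{B, C, D}; now {S, A, B, C, D, E}.
The final set {S, A, B, C, D, E} contains the accepting states S, B, D.

Yes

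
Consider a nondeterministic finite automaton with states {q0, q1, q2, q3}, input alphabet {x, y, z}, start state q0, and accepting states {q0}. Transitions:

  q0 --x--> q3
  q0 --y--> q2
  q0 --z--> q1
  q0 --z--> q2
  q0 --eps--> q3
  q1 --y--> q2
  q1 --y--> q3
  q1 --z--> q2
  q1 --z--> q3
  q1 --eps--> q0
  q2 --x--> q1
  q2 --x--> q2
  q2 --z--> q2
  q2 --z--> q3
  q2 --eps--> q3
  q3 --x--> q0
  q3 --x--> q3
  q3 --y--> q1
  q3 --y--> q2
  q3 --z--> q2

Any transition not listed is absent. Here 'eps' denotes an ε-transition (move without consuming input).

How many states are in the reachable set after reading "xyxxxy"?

Start: ε-closure({q0}) = {q0, q3}.
Read 'x': {q0, q3} → {q0, q3}.
Read 'y': {q0, q3} → {q0, q1, q2, q3}.
Read 'x': {q0, q1, q2, q3} → {q0, q1, q2, q3}.
Read 'x': {q0, q1, q2, q3} → {q0, q1, q2, q3}.
Read 'x': {q0, q1, q2, q3} → {q0, q1, q2, q3}.
Read 'y': {q0, q1, q2, q3} → {q0, q1, q2, q3}.
That set has 4 states.

4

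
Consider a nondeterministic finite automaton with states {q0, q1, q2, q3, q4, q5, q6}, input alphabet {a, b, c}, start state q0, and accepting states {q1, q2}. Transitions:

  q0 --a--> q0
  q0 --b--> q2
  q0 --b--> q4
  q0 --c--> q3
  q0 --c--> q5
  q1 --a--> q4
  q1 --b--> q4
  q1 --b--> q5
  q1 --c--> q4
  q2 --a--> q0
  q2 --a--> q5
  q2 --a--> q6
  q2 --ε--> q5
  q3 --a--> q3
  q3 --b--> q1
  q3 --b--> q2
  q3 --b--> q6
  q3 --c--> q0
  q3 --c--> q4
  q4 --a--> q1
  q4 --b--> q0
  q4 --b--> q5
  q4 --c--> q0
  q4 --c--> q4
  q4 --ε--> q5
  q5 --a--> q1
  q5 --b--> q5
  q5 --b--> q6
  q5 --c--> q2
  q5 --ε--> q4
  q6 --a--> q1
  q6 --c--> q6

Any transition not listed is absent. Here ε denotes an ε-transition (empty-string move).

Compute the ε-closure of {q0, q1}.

Begin with {q0, q1}.
No ε-moves leave this set, so the closure equals the set itself.

{q0, q1}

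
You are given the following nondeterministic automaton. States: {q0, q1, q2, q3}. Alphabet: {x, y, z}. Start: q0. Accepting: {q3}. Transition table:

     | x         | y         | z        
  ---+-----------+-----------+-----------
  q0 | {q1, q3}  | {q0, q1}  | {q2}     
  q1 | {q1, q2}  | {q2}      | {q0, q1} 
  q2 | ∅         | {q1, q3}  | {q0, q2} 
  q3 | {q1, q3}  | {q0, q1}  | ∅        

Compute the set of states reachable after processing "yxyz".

{q0, q1, q2}

Start in {q0}.
Read 'y': q0→{q0, q1}; now {q0, q1}.
Read 'x': q0→{q1, q3}, q1→{q1, q2}; now {q1, q2, q3}.
Read 'y': q1→{q2}, q2→{q1, q3}, q3→{q0, q1}; now {q0, q1, q2, q3}.
Read 'z': q0→{q2}, q1→{q0, q1}, q2→{q0, q2}, q3→∅; now {q0, q1, q2}.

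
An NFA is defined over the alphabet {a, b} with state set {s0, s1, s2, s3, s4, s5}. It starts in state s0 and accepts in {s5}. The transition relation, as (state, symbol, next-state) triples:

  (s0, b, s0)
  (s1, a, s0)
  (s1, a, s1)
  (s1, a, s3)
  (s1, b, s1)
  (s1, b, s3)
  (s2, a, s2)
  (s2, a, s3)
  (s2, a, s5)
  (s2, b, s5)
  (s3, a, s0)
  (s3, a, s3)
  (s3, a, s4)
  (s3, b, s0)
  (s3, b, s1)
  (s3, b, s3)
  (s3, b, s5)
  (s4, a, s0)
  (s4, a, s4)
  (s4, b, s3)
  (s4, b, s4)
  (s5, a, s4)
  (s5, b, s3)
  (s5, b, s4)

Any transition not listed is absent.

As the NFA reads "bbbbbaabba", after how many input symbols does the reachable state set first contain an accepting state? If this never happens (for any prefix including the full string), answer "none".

none

Start in {s0}.
Read 'b': s0→{s0}; now {s0}.
Read 'b': s0→{s0}; now {s0}.
Read 'b': s0→{s0}; now {s0}.
Read 'b': s0→{s0}; now {s0}.
Read 'b': s0→{s0}; now {s0}.
Read 'a': s0→∅; now ∅.
The set is empty and remains empty for the remaining 4 symbols.
No reachable set along the way intersects F.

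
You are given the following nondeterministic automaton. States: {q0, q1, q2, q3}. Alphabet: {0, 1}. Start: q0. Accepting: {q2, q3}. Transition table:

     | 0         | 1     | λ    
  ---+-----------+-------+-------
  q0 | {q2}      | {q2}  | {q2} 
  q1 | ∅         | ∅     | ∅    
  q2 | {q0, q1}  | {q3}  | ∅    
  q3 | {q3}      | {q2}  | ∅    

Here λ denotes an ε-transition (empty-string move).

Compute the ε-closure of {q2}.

Begin with {q2}.
No ε-moves leave this set, so the closure equals the set itself.

{q2}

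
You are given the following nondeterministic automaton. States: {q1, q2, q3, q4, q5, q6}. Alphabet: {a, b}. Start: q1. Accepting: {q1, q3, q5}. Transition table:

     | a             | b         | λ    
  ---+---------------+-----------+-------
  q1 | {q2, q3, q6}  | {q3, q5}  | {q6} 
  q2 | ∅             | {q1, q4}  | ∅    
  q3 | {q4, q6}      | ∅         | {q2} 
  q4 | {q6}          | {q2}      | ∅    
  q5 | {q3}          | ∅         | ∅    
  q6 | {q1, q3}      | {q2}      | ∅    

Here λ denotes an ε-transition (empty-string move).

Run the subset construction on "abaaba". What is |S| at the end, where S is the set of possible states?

5

Start: ε-closure({q1}) = {q1, q6}.
Read 'a': {q1, q6} → {q1, q2, q3, q6}.
Read 'b': {q1, q2, q3, q6} → {q1, q2, q3, q4, q5, q6}.
Read 'a': {q1, q2, q3, q4, q5, q6} → {q1, q2, q3, q4, q6}.
Read 'a': {q1, q2, q3, q4, q6} → {q1, q2, q3, q4, q6}.
Read 'b': {q1, q2, q3, q4, q6} → {q1, q2, q3, q4, q5, q6}.
Read 'a': {q1, q2, q3, q4, q5, q6} → {q1, q2, q3, q4, q6}.
That set has 5 states.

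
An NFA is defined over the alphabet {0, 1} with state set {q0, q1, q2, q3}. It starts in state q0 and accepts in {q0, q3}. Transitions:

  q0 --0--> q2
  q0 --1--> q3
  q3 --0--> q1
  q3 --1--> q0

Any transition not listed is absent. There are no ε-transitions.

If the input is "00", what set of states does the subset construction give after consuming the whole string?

Start in {q0}.
Read '0': {q0} → {q2}.
Read '0': {q2} → ∅.

∅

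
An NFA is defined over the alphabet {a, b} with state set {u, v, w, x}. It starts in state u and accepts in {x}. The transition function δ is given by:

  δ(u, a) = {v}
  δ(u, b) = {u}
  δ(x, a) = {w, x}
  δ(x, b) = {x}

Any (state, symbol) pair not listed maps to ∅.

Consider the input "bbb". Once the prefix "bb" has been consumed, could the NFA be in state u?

Start in {u}.
Read 'b': u→{u}; now {u}.
Read 'b': u→{u}; now {u}.
State u is in {u}.

Yes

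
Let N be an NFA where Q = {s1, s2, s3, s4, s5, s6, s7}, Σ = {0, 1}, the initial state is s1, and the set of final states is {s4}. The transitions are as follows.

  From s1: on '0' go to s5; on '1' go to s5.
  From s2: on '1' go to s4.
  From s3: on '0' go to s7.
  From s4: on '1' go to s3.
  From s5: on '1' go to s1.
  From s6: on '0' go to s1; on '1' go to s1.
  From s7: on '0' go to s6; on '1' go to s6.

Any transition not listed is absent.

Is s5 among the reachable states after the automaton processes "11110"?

Start in {s1}.
Read '1': {s1} → {s5}.
Read '1': {s5} → {s1}.
Read '1': {s1} → {s5}.
Read '1': {s5} → {s1}.
Read '0': {s1} → {s5}.
State s5 is in {s5}.

Yes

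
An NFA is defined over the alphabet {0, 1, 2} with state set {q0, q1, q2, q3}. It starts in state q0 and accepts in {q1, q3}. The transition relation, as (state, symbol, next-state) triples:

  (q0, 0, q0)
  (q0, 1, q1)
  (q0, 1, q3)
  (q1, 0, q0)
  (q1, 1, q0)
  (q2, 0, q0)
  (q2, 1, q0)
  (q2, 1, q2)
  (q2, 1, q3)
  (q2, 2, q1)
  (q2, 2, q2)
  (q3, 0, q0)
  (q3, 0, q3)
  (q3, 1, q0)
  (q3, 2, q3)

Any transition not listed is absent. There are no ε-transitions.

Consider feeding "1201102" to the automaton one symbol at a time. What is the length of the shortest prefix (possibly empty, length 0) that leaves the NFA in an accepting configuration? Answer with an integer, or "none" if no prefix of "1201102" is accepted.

1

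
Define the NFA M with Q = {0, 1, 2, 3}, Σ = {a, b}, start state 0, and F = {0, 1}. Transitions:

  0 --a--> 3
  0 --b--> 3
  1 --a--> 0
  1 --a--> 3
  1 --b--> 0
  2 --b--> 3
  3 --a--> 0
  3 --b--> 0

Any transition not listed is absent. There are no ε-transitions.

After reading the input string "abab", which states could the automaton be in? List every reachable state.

Start in {0}.
Read 'a': {0} → {3}.
Read 'b': {3} → {0}.
Read 'a': {0} → {3}.
Read 'b': {3} → {0}.

{0}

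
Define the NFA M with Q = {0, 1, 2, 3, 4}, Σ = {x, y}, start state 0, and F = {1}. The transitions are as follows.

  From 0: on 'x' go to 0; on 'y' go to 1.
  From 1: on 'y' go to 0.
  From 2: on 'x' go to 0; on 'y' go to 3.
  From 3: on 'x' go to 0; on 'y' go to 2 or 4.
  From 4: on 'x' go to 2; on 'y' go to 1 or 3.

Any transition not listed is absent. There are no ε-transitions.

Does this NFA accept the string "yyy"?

Start in {0}.
Read 'y': {0} → {1}.
Read 'y': {1} → {0}.
Read 'y': {0} → {1}.
The final set {1} contains the accepting state 1.

Yes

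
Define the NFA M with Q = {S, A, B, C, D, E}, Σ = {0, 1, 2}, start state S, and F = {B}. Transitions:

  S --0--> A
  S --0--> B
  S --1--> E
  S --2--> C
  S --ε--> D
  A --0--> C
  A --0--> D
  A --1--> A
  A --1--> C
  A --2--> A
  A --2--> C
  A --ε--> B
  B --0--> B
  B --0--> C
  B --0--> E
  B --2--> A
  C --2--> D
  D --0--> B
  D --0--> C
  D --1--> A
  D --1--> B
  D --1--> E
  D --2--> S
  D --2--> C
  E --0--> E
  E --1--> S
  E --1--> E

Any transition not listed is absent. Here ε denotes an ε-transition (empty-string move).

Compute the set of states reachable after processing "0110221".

{A, B, C, E}

Start: ε-closure({S}) = {S, D}.
Read '0': S→{A, B}, D→{B, C}; now {A, B, C}.
Read '1': A→{A, C}, B→∅, C→∅; union {A, C}; ε-closure = {A, B, C}.
Read '1': A→{A, C}, B→∅, C→∅; union {A, C}; ε-closure = {A, B, C}.
Read '0': A→{C, D}, B→{B, C, E}, C→∅; now {B, C, D, E}.
Read '2': B→{A}, C→{D}, D→{S, C}, E→∅; union {S, A, C, D}; ε-closure = {S, A, B, C, D}.
Read '2': S→{C}, A→{A, C}, B→{A}, C→{D}, D→{S, C}; union {S, A, C, D}; ε-closure = {S, A, B, C, D}.
Read '1': S→{E}, A→{A, C}, B→∅, C→∅, D→{A, B, E}; now {A, B, C, E}.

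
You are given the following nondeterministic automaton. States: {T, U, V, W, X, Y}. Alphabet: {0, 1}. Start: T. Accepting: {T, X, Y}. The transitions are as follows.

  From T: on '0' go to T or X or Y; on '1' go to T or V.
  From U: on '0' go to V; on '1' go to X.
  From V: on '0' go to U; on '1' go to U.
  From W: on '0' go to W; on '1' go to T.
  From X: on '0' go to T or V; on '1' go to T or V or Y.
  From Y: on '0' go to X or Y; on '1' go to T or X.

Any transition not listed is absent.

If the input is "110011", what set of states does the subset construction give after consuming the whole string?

Start in {T}.
Read '1': T→{T, V}; now {T, V}.
Read '1': T→{T, V}, V→{U}; now {T, U, V}.
Read '0': T→{T, X, Y}, U→{V}, V→{U}; now {T, U, V, X, Y}.
Read '0': T→{T, X, Y}, U→{V}, V→{U}, X→{T, V}, Y→{X, Y}; now {T, U, V, X, Y}.
Read '1': T→{T, V}, U→{X}, V→{U}, X→{T, V, Y}, Y→{T, X}; now {T, U, V, X, Y}.
Read '1': T→{T, V}, U→{X}, V→{U}, X→{T, V, Y}, Y→{T, X}; now {T, U, V, X, Y}.

{T, U, V, X, Y}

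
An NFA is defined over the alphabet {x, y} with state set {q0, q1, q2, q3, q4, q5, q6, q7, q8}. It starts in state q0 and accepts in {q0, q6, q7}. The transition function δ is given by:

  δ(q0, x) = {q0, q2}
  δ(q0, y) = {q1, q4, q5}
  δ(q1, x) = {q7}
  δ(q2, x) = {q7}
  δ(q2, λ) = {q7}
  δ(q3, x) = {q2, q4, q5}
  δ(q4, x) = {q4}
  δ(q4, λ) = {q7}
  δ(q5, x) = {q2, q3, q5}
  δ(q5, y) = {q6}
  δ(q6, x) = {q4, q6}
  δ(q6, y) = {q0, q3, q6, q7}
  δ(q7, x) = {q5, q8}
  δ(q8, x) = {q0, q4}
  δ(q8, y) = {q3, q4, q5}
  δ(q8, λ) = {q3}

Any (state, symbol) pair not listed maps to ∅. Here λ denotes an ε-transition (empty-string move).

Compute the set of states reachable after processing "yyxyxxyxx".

Start in {q0}.
Read 'y': {q0} → {q1, q4, q5, q7}.
Read 'y': {q1, q4, q5, q7} → {q6}.
Read 'x': {q6} → {q4, q6, q7}.
Read 'y': {q4, q6, q7} → {q0, q3, q6, q7}.
Read 'x': {q0, q3, q6, q7} → {q0, q2, q3, q4, q5, q6, q7, q8}.
Read 'x': {q0, q2, q3, q4, q5, q6, q7, q8} → {q0, q2, q3, q4, q5, q6, q7, q8}.
Read 'y': {q0, q2, q3, q4, q5, q6, q7, q8} → {q0, q1, q3, q4, q5, q6, q7}.
Read 'x': {q0, q1, q3, q4, q5, q6, q7} → {q0, q2, q3, q4, q5, q6, q7, q8}.
Read 'x': {q0, q2, q3, q4, q5, q6, q7, q8} → {q0, q2, q3, q4, q5, q6, q7, q8}.

{q0, q2, q3, q4, q5, q6, q7, q8}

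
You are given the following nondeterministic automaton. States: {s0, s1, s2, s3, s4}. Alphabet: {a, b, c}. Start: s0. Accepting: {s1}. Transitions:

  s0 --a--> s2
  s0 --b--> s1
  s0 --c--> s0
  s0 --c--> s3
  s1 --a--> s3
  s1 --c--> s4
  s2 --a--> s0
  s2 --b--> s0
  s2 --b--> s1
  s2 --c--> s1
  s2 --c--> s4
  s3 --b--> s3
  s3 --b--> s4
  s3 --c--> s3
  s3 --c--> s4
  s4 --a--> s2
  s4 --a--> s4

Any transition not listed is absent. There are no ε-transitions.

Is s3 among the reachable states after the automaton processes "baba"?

No

Start in {s0}.
Read 'b': {s0} → {s1}.
Read 'a': {s1} → {s3}.
Read 'b': {s3} → {s3, s4}.
Read 'a': {s3, s4} → {s2, s4}.
State s3 is not in {s2, s4}.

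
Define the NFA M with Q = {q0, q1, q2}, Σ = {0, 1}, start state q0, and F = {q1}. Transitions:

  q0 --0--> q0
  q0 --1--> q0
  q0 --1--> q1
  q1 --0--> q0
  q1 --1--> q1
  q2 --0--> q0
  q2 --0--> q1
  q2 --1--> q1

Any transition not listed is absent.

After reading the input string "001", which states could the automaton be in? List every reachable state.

{q0, q1}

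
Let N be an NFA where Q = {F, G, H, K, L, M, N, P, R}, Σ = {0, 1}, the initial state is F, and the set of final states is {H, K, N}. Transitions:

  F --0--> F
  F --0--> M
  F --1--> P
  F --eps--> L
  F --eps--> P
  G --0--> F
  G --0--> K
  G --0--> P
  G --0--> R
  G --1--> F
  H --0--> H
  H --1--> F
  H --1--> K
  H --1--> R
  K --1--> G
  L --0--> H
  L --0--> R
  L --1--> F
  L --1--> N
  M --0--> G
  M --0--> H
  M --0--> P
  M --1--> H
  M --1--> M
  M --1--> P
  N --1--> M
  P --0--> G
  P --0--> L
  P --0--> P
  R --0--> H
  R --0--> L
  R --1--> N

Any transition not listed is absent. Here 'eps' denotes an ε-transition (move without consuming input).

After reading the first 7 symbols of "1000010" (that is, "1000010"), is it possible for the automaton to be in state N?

No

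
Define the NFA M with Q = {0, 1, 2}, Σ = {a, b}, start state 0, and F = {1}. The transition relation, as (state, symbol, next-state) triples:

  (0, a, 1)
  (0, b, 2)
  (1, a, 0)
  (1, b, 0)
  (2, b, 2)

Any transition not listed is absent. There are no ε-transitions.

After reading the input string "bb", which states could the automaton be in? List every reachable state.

{2}

Start in {0}.
Read 'b': 0→{2}; now {2}.
Read 'b': 2→{2}; now {2}.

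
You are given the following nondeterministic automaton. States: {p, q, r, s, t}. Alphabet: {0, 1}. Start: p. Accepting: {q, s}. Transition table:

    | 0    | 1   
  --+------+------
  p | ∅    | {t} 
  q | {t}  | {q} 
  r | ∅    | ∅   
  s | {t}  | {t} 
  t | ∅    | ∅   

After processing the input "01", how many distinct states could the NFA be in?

0

Start in {p}.
Read '0': {p} → ∅.
The set is empty and remains empty for the remaining 1 symbol.
That set has 0 states.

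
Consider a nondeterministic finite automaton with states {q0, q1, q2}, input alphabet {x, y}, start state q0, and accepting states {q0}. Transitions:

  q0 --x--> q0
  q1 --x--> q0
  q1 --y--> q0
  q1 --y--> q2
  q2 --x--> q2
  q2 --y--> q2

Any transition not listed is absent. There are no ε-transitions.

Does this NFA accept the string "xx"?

Start in {q0}.
Read 'x': {q0} → {q0}.
Read 'x': {q0} → {q0}.
The final set {q0} contains the accepting state q0.

Yes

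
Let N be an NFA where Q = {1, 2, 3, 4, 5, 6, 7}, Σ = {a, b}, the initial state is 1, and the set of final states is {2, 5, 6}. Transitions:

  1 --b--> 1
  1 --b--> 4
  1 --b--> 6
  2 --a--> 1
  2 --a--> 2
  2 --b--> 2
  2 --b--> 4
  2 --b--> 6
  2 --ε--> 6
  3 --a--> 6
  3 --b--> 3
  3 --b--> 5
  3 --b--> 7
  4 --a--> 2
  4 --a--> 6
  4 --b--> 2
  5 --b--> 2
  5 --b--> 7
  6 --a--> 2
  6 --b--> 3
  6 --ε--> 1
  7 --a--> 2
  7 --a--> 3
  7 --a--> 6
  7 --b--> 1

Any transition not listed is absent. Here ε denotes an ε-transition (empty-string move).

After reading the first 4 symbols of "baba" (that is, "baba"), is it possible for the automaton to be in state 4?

No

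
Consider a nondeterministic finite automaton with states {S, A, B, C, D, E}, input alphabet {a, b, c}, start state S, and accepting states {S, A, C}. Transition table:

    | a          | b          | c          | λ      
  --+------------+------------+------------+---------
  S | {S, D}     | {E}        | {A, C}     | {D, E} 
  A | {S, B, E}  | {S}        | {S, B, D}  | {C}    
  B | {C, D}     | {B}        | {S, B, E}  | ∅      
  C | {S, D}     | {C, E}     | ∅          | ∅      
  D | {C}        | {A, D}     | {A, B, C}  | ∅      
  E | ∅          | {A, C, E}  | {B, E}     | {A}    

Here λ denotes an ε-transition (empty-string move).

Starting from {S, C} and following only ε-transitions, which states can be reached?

{S, A, C, D, E}

Begin with {S, C}.
ε-move S → D; add D.
ε-move S → E; add E.
ε-move E → A; add A.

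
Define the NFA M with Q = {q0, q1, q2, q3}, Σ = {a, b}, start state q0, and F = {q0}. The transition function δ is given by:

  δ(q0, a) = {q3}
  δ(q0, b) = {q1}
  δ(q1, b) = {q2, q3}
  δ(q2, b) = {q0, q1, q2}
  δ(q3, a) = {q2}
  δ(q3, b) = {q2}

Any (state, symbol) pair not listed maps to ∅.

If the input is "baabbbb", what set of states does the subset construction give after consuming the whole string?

∅

Start in {q0}.
Read 'b': q0→{q1}; now {q1}.
Read 'a': q1→∅; now ∅.
The set is empty and remains empty for the remaining 5 symbols.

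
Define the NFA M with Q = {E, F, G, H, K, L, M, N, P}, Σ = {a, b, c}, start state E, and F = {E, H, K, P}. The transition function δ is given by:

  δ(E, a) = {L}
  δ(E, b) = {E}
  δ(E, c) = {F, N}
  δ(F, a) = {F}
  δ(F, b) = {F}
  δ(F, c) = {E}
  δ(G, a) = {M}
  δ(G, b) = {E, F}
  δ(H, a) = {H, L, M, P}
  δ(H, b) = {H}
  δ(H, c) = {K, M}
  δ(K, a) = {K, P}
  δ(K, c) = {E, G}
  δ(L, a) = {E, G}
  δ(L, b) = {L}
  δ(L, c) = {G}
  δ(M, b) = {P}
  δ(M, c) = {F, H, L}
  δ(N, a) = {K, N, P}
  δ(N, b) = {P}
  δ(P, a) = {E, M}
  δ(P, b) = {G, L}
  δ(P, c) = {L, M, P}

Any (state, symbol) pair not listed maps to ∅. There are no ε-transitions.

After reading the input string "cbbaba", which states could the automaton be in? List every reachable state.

{E, F, L, M}

Start in {E}.
Read 'c': E→{F, N}; now {F, N}.
Read 'b': F→{F}, N→{P}; now {F, P}.
Read 'b': F→{F}, P→{G, L}; now {F, G, L}.
Read 'a': F→{F}, G→{M}, L→{E, G}; now {E, F, G, M}.
Read 'b': E→{E}, F→{F}, G→{E, F}, M→{P}; now {E, F, P}.
Read 'a': E→{L}, F→{F}, P→{E, M}; now {E, F, L, M}.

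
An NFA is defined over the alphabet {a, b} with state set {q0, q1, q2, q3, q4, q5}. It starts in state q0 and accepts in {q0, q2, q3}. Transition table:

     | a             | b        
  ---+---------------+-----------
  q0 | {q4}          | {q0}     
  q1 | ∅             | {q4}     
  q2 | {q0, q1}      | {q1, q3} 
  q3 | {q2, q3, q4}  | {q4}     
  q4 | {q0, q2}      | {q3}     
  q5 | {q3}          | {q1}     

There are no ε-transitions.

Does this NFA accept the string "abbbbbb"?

Start in {q0}.
Read 'a': q0→{q4}; now {q4}.
Read 'b': q4→{q3}; now {q3}.
Read 'b': q3→{q4}; now {q4}.
Read 'b': q4→{q3}; now {q3}.
Read 'b': q3→{q4}; now {q4}.
Read 'b': q4→{q3}; now {q3}.
Read 'b': q3→{q4}; now {q4}.
The final set {q4} contains no accepting state.

No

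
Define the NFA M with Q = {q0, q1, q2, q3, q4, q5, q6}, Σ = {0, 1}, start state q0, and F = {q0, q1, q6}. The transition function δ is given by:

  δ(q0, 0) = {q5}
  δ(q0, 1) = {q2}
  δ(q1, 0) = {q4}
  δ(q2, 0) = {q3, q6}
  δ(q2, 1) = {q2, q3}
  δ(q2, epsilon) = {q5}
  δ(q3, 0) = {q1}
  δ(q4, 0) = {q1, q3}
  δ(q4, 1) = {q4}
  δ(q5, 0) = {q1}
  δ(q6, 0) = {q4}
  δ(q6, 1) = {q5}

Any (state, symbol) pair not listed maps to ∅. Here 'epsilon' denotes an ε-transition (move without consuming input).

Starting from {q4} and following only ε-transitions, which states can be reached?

{q4}

Begin with {q4}.
No ε-moves leave this set, so the closure equals the set itself.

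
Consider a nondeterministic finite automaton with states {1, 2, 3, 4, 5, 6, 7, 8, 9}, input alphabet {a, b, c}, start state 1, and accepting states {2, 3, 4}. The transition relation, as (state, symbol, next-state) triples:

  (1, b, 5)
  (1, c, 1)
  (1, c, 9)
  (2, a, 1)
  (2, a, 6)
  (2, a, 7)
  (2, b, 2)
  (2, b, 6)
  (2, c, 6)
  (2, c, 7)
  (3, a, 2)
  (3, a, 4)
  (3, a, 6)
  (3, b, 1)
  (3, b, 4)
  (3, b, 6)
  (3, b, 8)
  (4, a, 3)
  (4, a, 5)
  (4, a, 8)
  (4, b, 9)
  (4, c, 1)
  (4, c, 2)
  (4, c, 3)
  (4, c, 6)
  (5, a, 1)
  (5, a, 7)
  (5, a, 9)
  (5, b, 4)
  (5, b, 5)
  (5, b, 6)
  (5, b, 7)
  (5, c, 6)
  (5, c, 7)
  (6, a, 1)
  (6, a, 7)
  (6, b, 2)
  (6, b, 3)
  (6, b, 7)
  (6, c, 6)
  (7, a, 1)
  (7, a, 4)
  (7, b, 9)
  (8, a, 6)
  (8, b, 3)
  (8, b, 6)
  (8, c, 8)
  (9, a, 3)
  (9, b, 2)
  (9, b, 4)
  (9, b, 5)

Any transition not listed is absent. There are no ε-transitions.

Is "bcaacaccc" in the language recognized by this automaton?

Start in {1}.
Read 'b': {1} → {5}.
Read 'c': {5} → {6, 7}.
Read 'a': {6, 7} → {1, 4, 7}.
Read 'a': {1, 4, 7} → {1, 3, 4, 5, 8}.
Read 'c': {1, 3, 4, 5, 8} → {1, 2, 3, 6, 7, 8, 9}.
Read 'a': {1, 2, 3, 6, 7, 8, 9} → {1, 2, 3, 4, 6, 7}.
Read 'c': {1, 2, 3, 4, 6, 7} → {1, 2, 3, 6, 7, 9}.
Read 'c': {1, 2, 3, 6, 7, 9} → {1, 6, 7, 9}.
Read 'c': {1, 6, 7, 9} → {1, 6, 9}.
The final set {1, 6, 9} contains no accepting state.

No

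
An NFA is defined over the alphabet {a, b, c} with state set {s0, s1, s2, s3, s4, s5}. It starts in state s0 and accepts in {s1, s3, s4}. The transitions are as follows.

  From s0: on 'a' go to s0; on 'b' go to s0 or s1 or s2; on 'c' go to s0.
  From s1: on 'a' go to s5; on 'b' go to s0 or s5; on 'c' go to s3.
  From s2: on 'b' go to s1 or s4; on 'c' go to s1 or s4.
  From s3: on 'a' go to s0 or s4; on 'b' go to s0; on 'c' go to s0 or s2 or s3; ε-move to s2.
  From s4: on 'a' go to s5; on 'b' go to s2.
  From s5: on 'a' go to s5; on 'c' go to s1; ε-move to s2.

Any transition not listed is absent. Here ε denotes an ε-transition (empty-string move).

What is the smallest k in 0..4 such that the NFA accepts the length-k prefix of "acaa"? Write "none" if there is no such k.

none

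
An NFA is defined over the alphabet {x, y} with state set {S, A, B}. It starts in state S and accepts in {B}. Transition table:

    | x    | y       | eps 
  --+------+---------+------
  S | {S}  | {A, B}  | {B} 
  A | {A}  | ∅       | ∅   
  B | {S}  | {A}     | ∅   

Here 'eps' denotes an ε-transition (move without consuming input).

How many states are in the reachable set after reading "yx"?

3

Start: ε-closure({S}) = {S, B}.
Read 'y': S→{A, B}, B→{A}; now {A, B}.
Read 'x': A→{A}, B→{S}; union {S, A}; ε-closure = {S, A, B}.
That set has 3 states.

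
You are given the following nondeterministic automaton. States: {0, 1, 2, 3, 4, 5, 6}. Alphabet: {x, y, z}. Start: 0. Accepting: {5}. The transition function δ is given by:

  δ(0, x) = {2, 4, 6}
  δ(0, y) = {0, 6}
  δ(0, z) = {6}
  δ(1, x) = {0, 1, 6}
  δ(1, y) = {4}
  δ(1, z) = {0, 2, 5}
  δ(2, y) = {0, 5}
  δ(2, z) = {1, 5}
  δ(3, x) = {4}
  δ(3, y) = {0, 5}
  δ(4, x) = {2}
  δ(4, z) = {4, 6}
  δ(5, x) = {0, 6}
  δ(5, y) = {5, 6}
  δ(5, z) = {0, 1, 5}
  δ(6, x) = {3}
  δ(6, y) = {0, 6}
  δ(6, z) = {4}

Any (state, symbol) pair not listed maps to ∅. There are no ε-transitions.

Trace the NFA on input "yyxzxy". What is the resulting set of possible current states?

Start in {0}.
Read 'y': 0→{0, 6}; now {0, 6}.
Read 'y': 0→{0, 6}, 6→{0, 6}; now {0, 6}.
Read 'x': 0→{2, 4, 6}, 6→{3}; now {2, 3, 4, 6}.
Read 'z': 2→{1, 5}, 3→∅, 4→{4, 6}, 6→{4}; now {1, 4, 5, 6}.
Read 'x': 1→{0, 1, 6}, 4→{2}, 5→{0, 6}, 6→{3}; now {0, 1, 2, 3, 6}.
Read 'y': 0→{0, 6}, 1→{4}, 2→{0, 5}, 3→{0, 5}, 6→{0, 6}; now {0, 4, 5, 6}.

{0, 4, 5, 6}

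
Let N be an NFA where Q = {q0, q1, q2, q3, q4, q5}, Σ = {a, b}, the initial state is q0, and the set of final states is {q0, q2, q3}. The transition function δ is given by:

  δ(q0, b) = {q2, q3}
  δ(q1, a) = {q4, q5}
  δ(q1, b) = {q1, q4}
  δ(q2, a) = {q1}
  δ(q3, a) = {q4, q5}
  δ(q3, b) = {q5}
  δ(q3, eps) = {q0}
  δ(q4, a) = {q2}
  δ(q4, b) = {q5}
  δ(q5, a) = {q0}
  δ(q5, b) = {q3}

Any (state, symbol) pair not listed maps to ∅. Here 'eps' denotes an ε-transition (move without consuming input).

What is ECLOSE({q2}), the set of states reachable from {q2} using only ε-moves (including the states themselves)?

Begin with {q2}.
No ε-moves leave this set, so the closure equals the set itself.

{q2}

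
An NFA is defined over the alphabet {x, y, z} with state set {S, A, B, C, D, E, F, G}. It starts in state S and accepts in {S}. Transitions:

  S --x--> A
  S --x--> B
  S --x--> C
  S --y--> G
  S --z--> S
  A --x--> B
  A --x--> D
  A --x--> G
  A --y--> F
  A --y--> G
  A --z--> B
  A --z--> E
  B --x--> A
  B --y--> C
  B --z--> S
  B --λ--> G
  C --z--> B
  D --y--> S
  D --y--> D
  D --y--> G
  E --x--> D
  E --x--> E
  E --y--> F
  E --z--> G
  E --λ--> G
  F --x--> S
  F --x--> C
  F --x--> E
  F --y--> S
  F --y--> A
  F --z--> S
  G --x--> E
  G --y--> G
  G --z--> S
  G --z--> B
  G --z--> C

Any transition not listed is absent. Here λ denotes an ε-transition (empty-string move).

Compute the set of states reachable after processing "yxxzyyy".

{G}

Start in {S}.
Read 'y': {S} → {G}.
Read 'x': {G} → {E, G}.
Read 'x': {E, G} → {D, E, G}.
Read 'z': {D, E, G} → {S, B, C, G}.
Read 'y': {S, B, C, G} → {C, G}.
Read 'y': {C, G} → {G}.
Read 'y': {G} → {G}.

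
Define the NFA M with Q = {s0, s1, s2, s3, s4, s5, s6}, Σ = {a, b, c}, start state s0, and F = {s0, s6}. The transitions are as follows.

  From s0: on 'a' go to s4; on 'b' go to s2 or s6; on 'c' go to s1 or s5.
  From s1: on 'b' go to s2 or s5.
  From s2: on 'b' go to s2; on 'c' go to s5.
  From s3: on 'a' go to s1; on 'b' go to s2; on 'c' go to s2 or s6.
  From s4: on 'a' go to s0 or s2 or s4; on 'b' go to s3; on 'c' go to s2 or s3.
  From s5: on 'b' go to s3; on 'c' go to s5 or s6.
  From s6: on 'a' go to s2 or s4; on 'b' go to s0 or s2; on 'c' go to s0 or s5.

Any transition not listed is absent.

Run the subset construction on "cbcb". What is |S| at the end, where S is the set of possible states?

3

Start in {s0}.
Read 'c': s0→{s1, s5}; now {s1, s5}.
Read 'b': s1→{s2, s5}, s5→{s3}; now {s2, s3, s5}.
Read 'c': s2→{s5}, s3→{s2, s6}, s5→{s5, s6}; now {s2, s5, s6}.
Read 'b': s2→{s2}, s5→{s3}, s6→{s0, s2}; now {s0, s2, s3}.
That set has 3 states.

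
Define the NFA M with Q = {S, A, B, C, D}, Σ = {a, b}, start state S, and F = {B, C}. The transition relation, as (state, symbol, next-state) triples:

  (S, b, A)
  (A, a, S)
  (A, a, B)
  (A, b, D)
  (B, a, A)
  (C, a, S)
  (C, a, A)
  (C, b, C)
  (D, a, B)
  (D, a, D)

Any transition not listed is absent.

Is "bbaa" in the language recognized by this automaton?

Yes

Start in {S}.
Read 'b': S→{A}; now {A}.
Read 'b': A→{D}; now {D}.
Read 'a': D→{B, D}; now {B, D}.
Read 'a': B→{A}, D→{B, D}; now {A, B, D}.
The final set {A, B, D} contains the accepting state B.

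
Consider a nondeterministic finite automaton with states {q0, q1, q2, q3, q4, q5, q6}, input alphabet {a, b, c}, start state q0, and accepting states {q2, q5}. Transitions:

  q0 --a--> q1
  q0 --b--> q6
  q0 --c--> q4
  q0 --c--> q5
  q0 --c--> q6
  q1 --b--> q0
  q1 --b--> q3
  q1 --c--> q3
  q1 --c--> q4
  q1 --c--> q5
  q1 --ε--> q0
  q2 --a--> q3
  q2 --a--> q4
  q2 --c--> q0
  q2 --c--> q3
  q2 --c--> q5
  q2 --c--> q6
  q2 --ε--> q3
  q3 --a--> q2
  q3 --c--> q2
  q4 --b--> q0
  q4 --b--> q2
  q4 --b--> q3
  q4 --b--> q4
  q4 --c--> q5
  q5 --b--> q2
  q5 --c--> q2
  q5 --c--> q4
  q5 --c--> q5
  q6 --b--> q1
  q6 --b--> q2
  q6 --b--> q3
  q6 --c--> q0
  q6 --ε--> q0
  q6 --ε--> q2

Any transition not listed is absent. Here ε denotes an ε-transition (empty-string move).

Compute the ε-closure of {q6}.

Begin with {q6}.
ε-move q6 → q0; add q0.
ε-move q6 → q2; add q2.
ε-move q2 → q3; add q3.

{q0, q2, q3, q6}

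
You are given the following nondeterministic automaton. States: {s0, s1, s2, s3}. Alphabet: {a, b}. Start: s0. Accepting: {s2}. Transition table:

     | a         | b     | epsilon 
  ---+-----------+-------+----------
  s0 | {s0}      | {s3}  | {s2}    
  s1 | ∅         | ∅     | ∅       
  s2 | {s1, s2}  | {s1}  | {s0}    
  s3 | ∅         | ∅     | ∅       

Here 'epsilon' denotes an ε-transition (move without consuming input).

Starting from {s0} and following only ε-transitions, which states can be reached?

{s0, s2}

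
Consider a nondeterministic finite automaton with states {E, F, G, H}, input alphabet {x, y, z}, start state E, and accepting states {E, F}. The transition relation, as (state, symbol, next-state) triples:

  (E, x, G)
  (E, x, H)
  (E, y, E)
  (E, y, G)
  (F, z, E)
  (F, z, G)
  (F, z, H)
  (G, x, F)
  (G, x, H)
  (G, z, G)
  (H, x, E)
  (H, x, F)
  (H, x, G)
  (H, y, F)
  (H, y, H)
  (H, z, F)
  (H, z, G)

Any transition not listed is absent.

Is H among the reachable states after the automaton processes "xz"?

Start in {E}.
Read 'x': {E} → {G, H}.
Read 'z': {G, H} → {F, G}.
State H is not in {F, G}.

No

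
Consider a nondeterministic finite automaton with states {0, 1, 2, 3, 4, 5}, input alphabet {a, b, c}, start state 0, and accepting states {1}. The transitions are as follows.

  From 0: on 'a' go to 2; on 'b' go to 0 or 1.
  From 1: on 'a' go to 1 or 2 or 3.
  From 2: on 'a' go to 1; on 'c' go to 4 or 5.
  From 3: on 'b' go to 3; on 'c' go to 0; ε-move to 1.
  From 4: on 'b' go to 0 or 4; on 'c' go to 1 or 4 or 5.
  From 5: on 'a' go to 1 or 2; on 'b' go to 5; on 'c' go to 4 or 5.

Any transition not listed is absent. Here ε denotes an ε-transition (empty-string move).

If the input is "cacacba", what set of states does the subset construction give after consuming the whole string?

∅

Start in {0}.
Read 'c': 0→∅; now ∅.
The set is empty and remains empty for the remaining 6 symbols.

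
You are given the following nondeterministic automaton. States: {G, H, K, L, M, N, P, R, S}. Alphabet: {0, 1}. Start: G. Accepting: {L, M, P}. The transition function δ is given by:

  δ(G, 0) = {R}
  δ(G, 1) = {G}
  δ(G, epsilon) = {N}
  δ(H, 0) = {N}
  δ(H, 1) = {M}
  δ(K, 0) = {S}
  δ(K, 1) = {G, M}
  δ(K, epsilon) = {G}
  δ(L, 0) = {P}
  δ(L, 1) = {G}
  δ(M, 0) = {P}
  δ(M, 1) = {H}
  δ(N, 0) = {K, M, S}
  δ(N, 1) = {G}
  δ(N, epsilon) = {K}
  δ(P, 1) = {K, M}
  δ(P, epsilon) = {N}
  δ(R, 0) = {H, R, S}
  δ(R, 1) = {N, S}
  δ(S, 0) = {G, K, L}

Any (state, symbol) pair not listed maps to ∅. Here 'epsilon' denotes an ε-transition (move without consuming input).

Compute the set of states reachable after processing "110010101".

Start: ε-closure({G}) = {G, K, N}.
Read '1': {G, K, N} → {G, K, M, N}.
Read '1': {G, K, M, N} → {G, H, K, M, N}.
Read '0': {G, H, K, M, N} → {G, K, M, N, P, R, S}.
Read '0': {G, K, M, N, P, R, S} → {G, H, K, L, M, N, P, R, S}.
Read '1': {G, H, K, L, M, N, P, R, S} → {G, H, K, M, N, S}.
Read '0': {G, H, K, M, N, S} → {G, K, L, M, N, P, R, S}.
Read '1': {G, K, L, M, N, P, R, S} → {G, H, K, M, N, S}.
Read '0': {G, H, K, M, N, S} → {G, K, L, M, N, P, R, S}.
Read '1': {G, K, L, M, N, P, R, S} → {G, H, K, M, N, S}.

{G, H, K, M, N, S}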